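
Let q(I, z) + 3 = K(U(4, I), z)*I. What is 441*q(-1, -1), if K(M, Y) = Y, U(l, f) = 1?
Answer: -882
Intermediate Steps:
q(I, z) = -3 + I*z (q(I, z) = -3 + z*I = -3 + I*z)
441*q(-1, -1) = 441*(-3 - 1*(-1)) = 441*(-3 + 1) = 441*(-2) = -882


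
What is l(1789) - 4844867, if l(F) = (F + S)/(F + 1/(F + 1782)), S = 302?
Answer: -30951522259879/6388520 ≈ -4.8449e+6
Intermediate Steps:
l(F) = (302 + F)/(F + 1/(1782 + F)) (l(F) = (F + 302)/(F + 1/(F + 1782)) = (302 + F)/(F + 1/(1782 + F)))
l(1789) - 4844867 = (538164 + 1789**2 + 2084*1789)/(1 + 1789**2 + 1782*1789) - 4844867 = (538164 + 3200521 + 3728276)/(1 + 3200521 + 3187998) - 4844867 = 7466961/6388520 - 4844867 = -30951522259879/6388520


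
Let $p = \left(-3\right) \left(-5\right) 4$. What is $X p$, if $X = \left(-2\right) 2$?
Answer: $-240$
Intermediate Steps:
$X = -4$
$p = 60$ ($p = 15 \cdot 4 = 60$)
$X p = \left(-4\right) 60 = -240$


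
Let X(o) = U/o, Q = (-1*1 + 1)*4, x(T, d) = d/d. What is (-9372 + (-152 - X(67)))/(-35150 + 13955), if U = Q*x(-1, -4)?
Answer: 9524/21195 ≈ 0.44935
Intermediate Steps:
x(T, d) = 1
Q = 0 (Q = (-1 + 1)*4 = 0*4 = 0)
U = 0 (U = 0*1 = 0)
X(o) = 0 (X(o) = 0/o = 0)
(-9372 + (-152 - X(67)))/(-35150 + 13955) = (-9372 + (-152 - 1*0))/(-35150 + 13955) = (-9372 + (-152 + 0))/(-21195) = (-9372 - 152)*(-1/21195) = -9524*(-1/21195) = 9524/21195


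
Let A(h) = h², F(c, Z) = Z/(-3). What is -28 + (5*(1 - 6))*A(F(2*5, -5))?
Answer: -877/9 ≈ -97.444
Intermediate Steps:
F(c, Z) = -Z/3 (F(c, Z) = Z*(-⅓) = -Z/3)
-28 + (5*(1 - 6))*A(F(2*5, -5)) = -28 + (5*(1 - 6))*(-⅓*(-5))² = -28 + (5*(-5))*(5/3)² = -28 - 25*25/9 = -28 - 625/9 = -877/9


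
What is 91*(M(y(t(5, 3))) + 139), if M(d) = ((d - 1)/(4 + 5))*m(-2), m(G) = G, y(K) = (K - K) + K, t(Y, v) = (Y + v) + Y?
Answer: 37219/3 ≈ 12406.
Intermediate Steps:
t(Y, v) = v + 2*Y
y(K) = K (y(K) = 0 + K = K)
M(d) = 2/9 - 2*d/9 (M(d) = ((d - 1)/(4 + 5))*(-2) = ((-1 + d)/9)*(-2) = ((-1 + d)*(1/9))*(-2) = (-1/9 + d/9)*(-2) = 2/9 - 2*d/9)
91*(M(y(t(5, 3))) + 139) = 91*((2/9 - 2*(3 + 2*5)/9) + 139) = 91*((2/9 - 2*(3 + 10)/9) + 139) = 91*((2/9 - 2/9*13) + 139) = 91*((2/9 - 26/9) + 139) = 91*(-8/3 + 139) = 91*(409/3) = 37219/3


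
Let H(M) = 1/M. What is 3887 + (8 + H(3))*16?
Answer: 12061/3 ≈ 4020.3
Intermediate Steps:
3887 + (8 + H(3))*16 = 3887 + (8 + 1/3)*16 = 3887 + (25/3)*16 = 3887 + 400/3 = 12061/3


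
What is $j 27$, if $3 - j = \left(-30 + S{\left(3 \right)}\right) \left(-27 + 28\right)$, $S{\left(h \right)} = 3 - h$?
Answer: $891$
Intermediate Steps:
$j = 33$ ($j = 3 - \left(-30 + \left(3 - 3\right)\right) \left(-27 + 28\right) = 3 - \left(-30 + \left(3 - 3\right)\right) 1 = 3 - \left(-30 + 0\right) 1 = 3 - \left(-30\right) 1 = 3 - -30 = 3 + 30 = 33$)
$j 27 = 33 \cdot 27 = 891$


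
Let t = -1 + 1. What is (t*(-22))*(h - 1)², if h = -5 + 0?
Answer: 0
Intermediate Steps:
h = -5
t = 0
(t*(-22))*(h - 1)² = (0*(-22))*(-5 - 1)² = 0*(-6)² = 0*36 = 0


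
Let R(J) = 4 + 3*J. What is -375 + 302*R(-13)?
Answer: -10945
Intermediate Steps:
-375 + 302*R(-13) = -375 + 302*(4 + 3*(-13)) = -375 + 302*(4 - 39) = -375 + 302*(-35) = -375 - 10570 = -10945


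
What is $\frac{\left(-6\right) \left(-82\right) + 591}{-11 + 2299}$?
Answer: $\frac{1083}{2288} \approx 0.47334$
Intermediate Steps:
$\frac{\left(-6\right) \left(-82\right) + 591}{-11 + 2299} = \frac{492 + 591}{2288} = 1083 \cdot \frac{1}{2288} = \frac{1083}{2288}$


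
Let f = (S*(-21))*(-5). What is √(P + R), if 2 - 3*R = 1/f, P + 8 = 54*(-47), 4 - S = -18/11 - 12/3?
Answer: I*√315308043610/11130 ≈ 50.451*I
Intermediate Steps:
S = 106/11 (S = 4 - (-18/11 - 12/3) = 4 - (-18*1/11 - 12*⅓) = 4 - (-18/11 - 4) = 4 - 1*(-62/11) = 4 + 62/11 = 106/11 ≈ 9.6364)
P = -2546 (P = -8 + 54*(-47) = -8 - 2538 = -2546)
f = 11130/11 (f = ((106/11)*(-21))*(-5) = -2226/11*(-5) = 11130/11 ≈ 1011.8)
R = 22249/33390 (R = ⅔ - 1/(3*11130/11) = ⅔ - ⅓*11/11130 = ⅔ - 11/33390 = 22249/33390 ≈ 0.66634)
√(P + R) = √(-2546 + 22249/33390) = √(-84988691/33390) = I*√315308043610/11130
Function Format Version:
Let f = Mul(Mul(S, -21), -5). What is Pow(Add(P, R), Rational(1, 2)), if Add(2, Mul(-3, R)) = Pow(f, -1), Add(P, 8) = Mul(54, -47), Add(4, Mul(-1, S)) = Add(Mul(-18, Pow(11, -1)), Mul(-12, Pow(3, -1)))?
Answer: Mul(Rational(1, 11130), I, Pow(315308043610, Rational(1, 2))) ≈ Mul(50.451, I)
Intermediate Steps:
S = Rational(106, 11) (S = Add(4, Mul(-1, Add(Mul(-18, Pow(11, -1)), Mul(-12, Pow(3, -1))))) = Add(4, Mul(-1, Add(Mul(-18, Rational(1, 11)), Mul(-12, Rational(1, 3))))) = Add(4, Mul(-1, Add(Rational(-18, 11), -4))) = Add(4, Mul(-1, Rational(-62, 11))) = Add(4, Rational(62, 11)) = Rational(106, 11) ≈ 9.6364)
P = -2546 (P = Add(-8, Mul(54, -47)) = Add(-8, -2538) = -2546)
f = Rational(11130, 11) (f = Mul(Mul(Rational(106, 11), -21), -5) = Mul(Rational(-2226, 11), -5) = Rational(11130, 11) ≈ 1011.8)
R = Rational(22249, 33390) (R = Add(Rational(2, 3), Mul(Rational(-1, 3), Pow(Rational(11130, 11), -1))) = Add(Rational(2, 3), Mul(Rational(-1, 3), Rational(11, 11130))) = Add(Rational(2, 3), Rational(-11, 33390)) = Rational(22249, 33390) ≈ 0.66634)
Pow(Add(P, R), Rational(1, 2)) = Pow(Add(-2546, Rational(22249, 33390)), Rational(1, 2)) = Pow(Rational(-84988691, 33390), Rational(1, 2)) = Mul(Rational(1, 11130), I, Pow(315308043610, Rational(1, 2)))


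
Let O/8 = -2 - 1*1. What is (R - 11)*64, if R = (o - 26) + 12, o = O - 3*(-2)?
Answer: -2752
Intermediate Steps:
O = -24 (O = 8*(-2 - 1*1) = 8*(-2 - 1) = 8*(-3) = -24)
o = -18 (o = -24 - 3*(-2) = -24 + 6 = -18)
R = -32 (R = (-18 - 26) + 12 = -44 + 12 = -32)
(R - 11)*64 = (-32 - 11)*64 = -43*64 = -2752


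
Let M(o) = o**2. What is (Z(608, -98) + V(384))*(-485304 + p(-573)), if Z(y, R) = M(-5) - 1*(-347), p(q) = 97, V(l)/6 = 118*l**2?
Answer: -50655232338540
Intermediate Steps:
V(l) = 708*l**2 (V(l) = 6*(118*l**2) = 708*l**2)
Z(y, R) = 372 (Z(y, R) = (-5)**2 - 1*(-347) = 25 + 347 = 372)
(Z(608, -98) + V(384))*(-485304 + p(-573)) = (372 + 708*384**2)*(-485304 + 97) = (372 + 708*147456)*(-485207) = (372 + 104398848)*(-485207) = 104399220*(-485207) = -50655232338540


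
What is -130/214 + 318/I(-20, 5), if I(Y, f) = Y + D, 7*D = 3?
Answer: -247087/14659 ≈ -16.856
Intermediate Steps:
D = 3/7 (D = (⅐)*3 = 3/7 ≈ 0.42857)
I(Y, f) = 3/7 + Y (I(Y, f) = Y + 3/7 = 3/7 + Y)
-130/214 + 318/I(-20, 5) = -130/214 + 318/(3/7 - 20) = -130*1/214 + 318/(-137/7) = -65/107 + 318*(-7/137) = -65/107 - 2226/137 = -247087/14659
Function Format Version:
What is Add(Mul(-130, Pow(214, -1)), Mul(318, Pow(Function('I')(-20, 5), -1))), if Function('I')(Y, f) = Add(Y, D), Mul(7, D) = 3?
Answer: Rational(-247087, 14659) ≈ -16.856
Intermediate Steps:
D = Rational(3, 7) (D = Mul(Rational(1, 7), 3) = Rational(3, 7) ≈ 0.42857)
Function('I')(Y, f) = Add(Rational(3, 7), Y) (Function('I')(Y, f) = Add(Y, Rational(3, 7)) = Add(Rational(3, 7), Y))
Add(Mul(-130, Pow(214, -1)), Mul(318, Pow(Function('I')(-20, 5), -1))) = Add(Mul(-130, Pow(214, -1)), Mul(318, Pow(Add(Rational(3, 7), -20), -1))) = Add(Mul(-130, Rational(1, 214)), Mul(318, Pow(Rational(-137, 7), -1))) = Add(Rational(-65, 107), Mul(318, Rational(-7, 137))) = Add(Rational(-65, 107), Rational(-2226, 137)) = Rational(-247087, 14659)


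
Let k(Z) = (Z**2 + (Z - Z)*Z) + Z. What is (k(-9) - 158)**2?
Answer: 7396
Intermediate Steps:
k(Z) = Z + Z**2 (k(Z) = (Z**2 + 0*Z) + Z = (Z**2 + 0) + Z = Z**2 + Z = Z + Z**2)
(k(-9) - 158)**2 = (-9*(1 - 9) - 158)**2 = (-9*(-8) - 158)**2 = (72 - 158)**2 = (-86)**2 = 7396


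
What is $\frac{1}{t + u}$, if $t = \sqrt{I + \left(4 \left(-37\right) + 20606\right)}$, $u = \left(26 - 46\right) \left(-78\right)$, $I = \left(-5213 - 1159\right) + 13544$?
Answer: $\frac{52}{80199} - \frac{\sqrt{3070}}{801990} \approx 0.0005793$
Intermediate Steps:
$I = 7172$ ($I = -6372 + 13544 = 7172$)
$u = 1560$ ($u = \left(-20\right) \left(-78\right) = 1560$)
$t = 3 \sqrt{3070}$ ($t = \sqrt{7172 + \left(4 \left(-37\right) + 20606\right)} = \sqrt{7172 + \left(-148 + 20606\right)} = \sqrt{7172 + 20458} = \sqrt{27630} = 3 \sqrt{3070} \approx 166.22$)
$\frac{1}{t + u} = \frac{1}{3 \sqrt{3070} + 1560} = \frac{1}{1560 + 3 \sqrt{3070}}$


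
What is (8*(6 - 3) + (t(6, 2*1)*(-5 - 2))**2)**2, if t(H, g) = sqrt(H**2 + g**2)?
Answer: 3936256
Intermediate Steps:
(8*(6 - 3) + (t(6, 2*1)*(-5 - 2))**2)**2 = (8*(6 - 3) + (sqrt(6**2 + (2*1)**2)*(-5 - 2))**2)**2 = (8*3 + (sqrt(36 + 2**2)*(-7))**2)**2 = (24 + (sqrt(36 + 4)*(-7))**2)**2 = (24 + (sqrt(40)*(-7))**2)**2 = (24 + ((2*sqrt(10))*(-7))**2)**2 = (24 + (-14*sqrt(10))**2)**2 = (24 + 1960)**2 = 1984**2 = 3936256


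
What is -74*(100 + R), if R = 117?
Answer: -16058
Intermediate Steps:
-74*(100 + R) = -74*(100 + 117) = -74*217 = -16058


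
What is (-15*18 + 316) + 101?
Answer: 147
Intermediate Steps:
(-15*18 + 316) + 101 = (-270 + 316) + 101 = 46 + 101 = 147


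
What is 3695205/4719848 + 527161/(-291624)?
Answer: -44078416519/43013154786 ≈ -1.0248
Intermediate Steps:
3695205/4719848 + 527161/(-291624) = 3695205*(1/4719848) + 527161*(-1/291624) = 3695205/4719848 - 527161/291624 = -44078416519/43013154786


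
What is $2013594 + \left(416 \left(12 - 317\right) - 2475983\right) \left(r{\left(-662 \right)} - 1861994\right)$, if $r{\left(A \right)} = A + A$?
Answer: $4849963493028$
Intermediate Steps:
$r{\left(A \right)} = 2 A$
$2013594 + \left(416 \left(12 - 317\right) - 2475983\right) \left(r{\left(-662 \right)} - 1861994\right) = 2013594 + \left(416 \left(12 - 317\right) - 2475983\right) \left(2 \left(-662\right) - 1861994\right) = 2013594 + \left(416 \left(-305\right) - 2475983\right) \left(-1324 - 1861994\right) = 2013594 + \left(-126880 - 2475983\right) \left(-1863318\right) = 2013594 - -4849961479434 = 2013594 + 4849961479434 = 4849963493028$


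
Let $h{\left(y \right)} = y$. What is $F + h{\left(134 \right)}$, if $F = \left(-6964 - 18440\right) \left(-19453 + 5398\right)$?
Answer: $357053354$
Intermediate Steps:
$F = 357053220$ ($F = \left(-25404\right) \left(-14055\right) = 357053220$)
$F + h{\left(134 \right)} = 357053220 + 134 = 357053354$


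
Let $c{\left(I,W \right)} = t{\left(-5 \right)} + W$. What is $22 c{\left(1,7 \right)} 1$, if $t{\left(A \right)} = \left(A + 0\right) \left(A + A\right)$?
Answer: $1254$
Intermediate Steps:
$t{\left(A \right)} = 2 A^{2}$ ($t{\left(A \right)} = A 2 A = 2 A^{2}$)
$c{\left(I,W \right)} = 50 + W$ ($c{\left(I,W \right)} = 2 \left(-5\right)^{2} + W = 2 \cdot 25 + W = 50 + W$)
$22 c{\left(1,7 \right)} 1 = 22 \left(50 + 7\right) 1 = 22 \cdot 57 \cdot 1 = 1254 \cdot 1 = 1254$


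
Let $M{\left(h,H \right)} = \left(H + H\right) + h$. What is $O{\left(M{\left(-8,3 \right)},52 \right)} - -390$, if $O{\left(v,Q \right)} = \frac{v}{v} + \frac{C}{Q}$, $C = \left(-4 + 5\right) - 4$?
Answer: $\frac{20329}{52} \approx 390.94$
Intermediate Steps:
$M{\left(h,H \right)} = h + 2 H$ ($M{\left(h,H \right)} = 2 H + h = h + 2 H$)
$C = -3$ ($C = 1 - 4 = -3$)
$O{\left(v,Q \right)} = 1 - \frac{3}{Q}$ ($O{\left(v,Q \right)} = \frac{v}{v} - \frac{3}{Q} = 1 - \frac{3}{Q}$)
$O{\left(M{\left(-8,3 \right)},52 \right)} - -390 = \frac{-3 + 52}{52} - -390 = \frac{1}{52} \cdot 49 + 390 = \frac{49}{52} + 390 = \frac{20329}{52}$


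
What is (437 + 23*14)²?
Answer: 576081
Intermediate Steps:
(437 + 23*14)² = (437 + 322)² = 759² = 576081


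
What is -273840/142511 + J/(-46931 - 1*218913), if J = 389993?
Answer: -128377013383/37885694284 ≈ -3.3885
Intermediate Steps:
-273840/142511 + J/(-46931 - 1*218913) = -273840/142511 + 389993/(-46931 - 1*218913) = -273840*1/142511 + 389993/(-46931 - 218913) = -273840/142511 + 389993/(-265844) = -273840/142511 + 389993*(-1/265844) = -273840/142511 - 389993/265844 = -128377013383/37885694284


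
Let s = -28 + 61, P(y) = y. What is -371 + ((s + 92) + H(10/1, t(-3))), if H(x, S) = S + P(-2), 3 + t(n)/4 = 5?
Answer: -240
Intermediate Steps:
t(n) = 8 (t(n) = -12 + 4*5 = -12 + 20 = 8)
s = 33
H(x, S) = -2 + S (H(x, S) = S - 2 = -2 + S)
-371 + ((s + 92) + H(10/1, t(-3))) = -371 + ((33 + 92) + (-2 + 8)) = -371 + (125 + 6) = -371 + 131 = -240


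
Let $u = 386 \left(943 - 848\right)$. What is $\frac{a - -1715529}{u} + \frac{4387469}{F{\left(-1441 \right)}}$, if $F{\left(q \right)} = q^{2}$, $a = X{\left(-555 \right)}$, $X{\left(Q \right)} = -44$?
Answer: $\frac{744612099303}{15228911654} \approx 48.895$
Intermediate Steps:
$a = -44$
$u = 36670$ ($u = 386 \cdot 95 = 36670$)
$\frac{a - -1715529}{u} + \frac{4387469}{F{\left(-1441 \right)}} = \frac{-44 - -1715529}{36670} + \frac{4387469}{\left(-1441\right)^{2}} = \left(-44 + 1715529\right) \frac{1}{36670} + \frac{4387469}{2076481} = 1715485 \cdot \frac{1}{36670} + 4387469 \cdot \frac{1}{2076481} = \frac{343097}{7334} + \frac{4387469}{2076481} = \frac{744612099303}{15228911654}$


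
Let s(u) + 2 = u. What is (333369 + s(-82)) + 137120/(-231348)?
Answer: 19276170265/57837 ≈ 3.3328e+5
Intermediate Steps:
s(u) = -2 + u
(333369 + s(-82)) + 137120/(-231348) = (333369 + (-2 - 82)) + 137120/(-231348) = (333369 - 84) + 137120*(-1/231348) = 333285 - 34280/57837 = 19276170265/57837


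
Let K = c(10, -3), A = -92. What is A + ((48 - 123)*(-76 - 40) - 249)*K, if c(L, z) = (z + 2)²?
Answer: 8359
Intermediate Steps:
c(L, z) = (2 + z)²
K = 1 (K = (2 - 3)² = (-1)² = 1)
A + ((48 - 123)*(-76 - 40) - 249)*K = -92 + ((48 - 123)*(-76 - 40) - 249)*1 = -92 + (-75*(-116) - 249)*1 = -92 + (8700 - 249)*1 = -92 + 8451*1 = -92 + 8451 = 8359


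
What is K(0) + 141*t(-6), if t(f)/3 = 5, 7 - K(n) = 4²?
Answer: 2106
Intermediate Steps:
K(n) = -9 (K(n) = 7 - 1*4² = 7 - 1*16 = 7 - 16 = -9)
t(f) = 15 (t(f) = 3*5 = 15)
K(0) + 141*t(-6) = -9 + 141*15 = -9 + 2115 = 2106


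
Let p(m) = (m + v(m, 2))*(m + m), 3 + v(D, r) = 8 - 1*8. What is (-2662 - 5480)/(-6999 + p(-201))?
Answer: -2714/25003 ≈ -0.10855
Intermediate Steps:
v(D, r) = -3 (v(D, r) = -3 + (8 - 1*8) = -3 + (8 - 8) = -3 + 0 = -3)
p(m) = 2*m*(-3 + m) (p(m) = (m - 3)*(m + m) = (-3 + m)*(2*m) = 2*m*(-3 + m))
(-2662 - 5480)/(-6999 + p(-201)) = (-2662 - 5480)/(-6999 + 2*(-201)*(-3 - 201)) = -8142/(-6999 + 2*(-201)*(-204)) = -8142/(-6999 + 82008) = -8142/75009 = -8142*1/75009 = -2714/25003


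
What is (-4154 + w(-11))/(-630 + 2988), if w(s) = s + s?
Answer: -232/131 ≈ -1.7710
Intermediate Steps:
w(s) = 2*s
(-4154 + w(-11))/(-630 + 2988) = (-4154 + 2*(-11))/(-630 + 2988) = (-4154 - 22)/2358 = -4176*1/2358 = -232/131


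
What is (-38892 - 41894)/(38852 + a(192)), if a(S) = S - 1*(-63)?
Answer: -80786/39107 ≈ -2.0658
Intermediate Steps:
a(S) = 63 + S (a(S) = S + 63 = 63 + S)
(-38892 - 41894)/(38852 + a(192)) = (-38892 - 41894)/(38852 + (63 + 192)) = -80786/(38852 + 255) = -80786/39107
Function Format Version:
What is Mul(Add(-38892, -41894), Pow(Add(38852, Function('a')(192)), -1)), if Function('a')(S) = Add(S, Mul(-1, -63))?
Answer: Rational(-80786, 39107) ≈ -2.0658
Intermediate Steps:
Function('a')(S) = Add(63, S) (Function('a')(S) = Add(S, 63) = Add(63, S))
Mul(Add(-38892, -41894), Pow(Add(38852, Function('a')(192)), -1)) = Mul(Add(-38892, -41894), Pow(Add(38852, Add(63, 192)), -1)) = Mul(-80786, Pow(Add(38852, 255), -1)) = Mul(-80786, Pow(39107, -1)) = Mul(-80786, Rational(1, 39107)) = Rational(-80786, 39107)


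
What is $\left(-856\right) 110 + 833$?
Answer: $-93327$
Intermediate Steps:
$\left(-856\right) 110 + 833 = -94160 + 833 = -93327$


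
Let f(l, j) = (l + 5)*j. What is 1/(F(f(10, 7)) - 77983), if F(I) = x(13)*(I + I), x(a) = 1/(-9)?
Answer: -3/234019 ≈ -1.2819e-5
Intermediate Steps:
x(a) = -1/9
f(l, j) = j*(5 + l) (f(l, j) = (5 + l)*j = j*(5 + l))
F(I) = -2*I/9 (F(I) = -(I + I)/9 = -2*I/9)
1/(F(f(10, 7)) - 77983) = 1/(-14*(5 + 10)/9 - 77983) = 1/(-14*15/9 - 77983) = 1/(-2/9*105 - 77983) = 1/(-70/3 - 77983) = 1/(-234019/3) = -3/234019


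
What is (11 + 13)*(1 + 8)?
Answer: 216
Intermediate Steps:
(11 + 13)*(1 + 8) = 24*9 = 216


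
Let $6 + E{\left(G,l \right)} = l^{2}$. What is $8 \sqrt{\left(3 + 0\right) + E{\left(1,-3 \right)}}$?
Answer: $8 \sqrt{6} \approx 19.596$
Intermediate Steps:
$E{\left(G,l \right)} = -6 + l^{2}$
$8 \sqrt{\left(3 + 0\right) + E{\left(1,-3 \right)}} = 8 \sqrt{\left(3 + 0\right) - \left(6 - \left(-3\right)^{2}\right)} = 8 \sqrt{3 + \left(-6 + 9\right)} = 8 \sqrt{3 + 3} = 8 \sqrt{6}$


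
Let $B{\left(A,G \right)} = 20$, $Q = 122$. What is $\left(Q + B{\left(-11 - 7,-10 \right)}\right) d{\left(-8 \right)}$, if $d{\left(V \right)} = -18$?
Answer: $-2556$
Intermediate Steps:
$\left(Q + B{\left(-11 - 7,-10 \right)}\right) d{\left(-8 \right)} = \left(122 + 20\right) \left(-18\right) = 142 \left(-18\right) = -2556$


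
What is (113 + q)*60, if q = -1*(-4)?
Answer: 7020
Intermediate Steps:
q = 4
(113 + q)*60 = (113 + 4)*60 = 117*60 = 7020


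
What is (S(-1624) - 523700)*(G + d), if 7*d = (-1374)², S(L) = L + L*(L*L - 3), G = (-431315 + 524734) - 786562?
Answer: 12697182393648500/7 ≈ 1.8139e+15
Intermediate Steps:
G = -693143 (G = 93419 - 786562 = -693143)
S(L) = L + L*(-3 + L²) (S(L) = L + L*(L² - 3) = L + L*(-3 + L²))
d = 1887876/7 (d = (⅐)*(-1374)² = (⅐)*1887876 = 1887876/7 ≈ 2.6970e+5)
(S(-1624) - 523700)*(G + d) = (-1624*(-2 + (-1624)²) - 523700)*(-693143 + 1887876/7) = (-1624*(-2 + 2637376) - 523700)*(-2964125/7) = (-1624*2637374 - 523700)*(-2964125/7) = (-4283095376 - 523700)*(-2964125/7) = -4283619076*(-2964125/7) = 12697182393648500/7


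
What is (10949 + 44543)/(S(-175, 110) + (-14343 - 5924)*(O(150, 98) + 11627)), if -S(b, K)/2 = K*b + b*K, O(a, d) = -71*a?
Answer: -55492/19723859 ≈ -0.0028134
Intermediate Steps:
S(b, K) = -4*K*b (S(b, K) = -2*(K*b + b*K) = -2*(K*b + K*b) = -4*K*b)
(10949 + 44543)/(S(-175, 110) + (-14343 - 5924)*(O(150, 98) + 11627)) = (10949 + 44543)/(-4*110*(-175) + (-14343 - 5924)*(-71*150 + 11627)) = 55492/(77000 - 20267*(-10650 + 11627)) = 55492/(77000 - 20267*977) = 55492/(77000 - 19800859) = 55492/(-19723859) = 55492*(-1/19723859) = -55492/19723859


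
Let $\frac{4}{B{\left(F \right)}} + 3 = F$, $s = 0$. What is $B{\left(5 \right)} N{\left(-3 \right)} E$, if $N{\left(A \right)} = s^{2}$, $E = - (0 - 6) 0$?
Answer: $0$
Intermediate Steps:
$B{\left(F \right)} = \frac{4}{-3 + F}$
$E = 0$ ($E = - (0 - 6) 0 = \left(-1\right) \left(-6\right) 0 = 6 \cdot 0 = 0$)
$N{\left(A \right)} = 0$ ($N{\left(A \right)} = 0^{2} = 0$)
$B{\left(5 \right)} N{\left(-3 \right)} E = \frac{4}{-3 + 5} \cdot 0 \cdot 0 = \frac{4}{2} \cdot 0 \cdot 0 = 4 \cdot \frac{1}{2} \cdot 0 \cdot 0 = 2 \cdot 0 \cdot 0 = 0 \cdot 0 = 0$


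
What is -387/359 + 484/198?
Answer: 4415/3231 ≈ 1.3664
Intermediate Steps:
-387/359 + 484/198 = -387*1/359 + 484*(1/198) = -387/359 + 22/9 = 4415/3231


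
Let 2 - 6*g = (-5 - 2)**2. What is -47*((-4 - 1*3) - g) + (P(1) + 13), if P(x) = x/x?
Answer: -151/6 ≈ -25.167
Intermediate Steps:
P(x) = 1
g = -47/6 (g = 1/3 - (-5 - 2)**2/6 = 1/3 - 1/6*(-7)**2 = 1/3 - 1/6*49 = 1/3 - 49/6 = -47/6 ≈ -7.8333)
-47*((-4 - 1*3) - g) + (P(1) + 13) = -47*((-4 - 1*3) - 1*(-47/6)) + (1 + 13) = -47*((-4 - 3) + 47/6) + 14 = -47*(-7 + 47/6) + 14 = -47*5/6 + 14 = -235/6 + 14 = -151/6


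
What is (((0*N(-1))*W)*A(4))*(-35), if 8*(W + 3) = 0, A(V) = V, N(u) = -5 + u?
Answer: 0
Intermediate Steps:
W = -3 (W = -3 + (1/8)*0 = -3 + 0 = -3)
(((0*N(-1))*W)*A(4))*(-35) = (((0*(-5 - 1))*(-3))*4)*(-35) = (((0*(-6))*(-3))*4)*(-35) = ((0*(-3))*4)*(-35) = (0*4)*(-35) = 0*(-35) = 0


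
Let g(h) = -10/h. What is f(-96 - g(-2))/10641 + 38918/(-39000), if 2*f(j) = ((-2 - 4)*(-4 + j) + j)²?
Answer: 280154059/23055500 ≈ 12.151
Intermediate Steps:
f(j) = (24 - 5*j)²/2 (f(j) = ((-2 - 4)*(-4 + j) + j)²/2 = (-6*(-4 + j) + j)²/2 = ((24 - 6*j) + j)²/2 = (24 - 5*j)²/2)
f(-96 - g(-2))/10641 + 38918/(-39000) = ((-24 + 5*(-96 - (-10)/(-2)))²/2)/10641 + 38918/(-39000) = ((-24 + 5*(-96 - (-10)*(-1)/2))²/2)*(1/10641) + 38918*(-1/39000) = ((-24 + 5*(-96 - 1*5))²/2)*(1/10641) - 19459/19500 = ((-24 + 5*(-96 - 5))²/2)*(1/10641) - 19459/19500 = ((-24 + 5*(-101))²/2)*(1/10641) - 19459/19500 = ((-24 - 505)²/2)*(1/10641) - 19459/19500 = ((½)*(-529)²)*(1/10641) - 19459/19500 = ((½)*279841)*(1/10641) - 19459/19500 = (279841/2)*(1/10641) - 19459/19500 = 279841/21282 - 19459/19500 = 280154059/23055500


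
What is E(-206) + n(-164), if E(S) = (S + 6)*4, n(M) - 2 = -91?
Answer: -889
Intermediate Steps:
n(M) = -89 (n(M) = 2 - 91 = -89)
E(S) = 24 + 4*S (E(S) = (6 + S)*4 = 24 + 4*S)
E(-206) + n(-164) = (24 + 4*(-206)) - 89 = (24 - 824) - 89 = -800 - 89 = -889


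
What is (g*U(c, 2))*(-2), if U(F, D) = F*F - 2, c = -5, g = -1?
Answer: 46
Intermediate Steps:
U(F, D) = -2 + F**2 (U(F, D) = F**2 - 2 = -2 + F**2)
(g*U(c, 2))*(-2) = -(-2 + (-5)**2)*(-2) = -(-2 + 25)*(-2) = -1*23*(-2) = -23*(-2) = 46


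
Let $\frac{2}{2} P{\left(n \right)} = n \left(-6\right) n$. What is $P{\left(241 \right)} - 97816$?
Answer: $-446302$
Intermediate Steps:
$P{\left(n \right)} = - 6 n^{2}$ ($P{\left(n \right)} = n \left(-6\right) n = - 6 n n = - 6 n^{2}$)
$P{\left(241 \right)} - 97816 = - 6 \cdot 241^{2} - 97816 = \left(-6\right) 58081 - 97816 = -348486 - 97816 = -446302$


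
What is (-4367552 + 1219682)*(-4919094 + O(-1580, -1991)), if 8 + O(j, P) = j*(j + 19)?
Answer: 7720850002140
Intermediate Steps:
O(j, P) = -8 + j*(19 + j) (O(j, P) = -8 + j*(j + 19) = -8 + j*(19 + j))
(-4367552 + 1219682)*(-4919094 + O(-1580, -1991)) = (-4367552 + 1219682)*(-4919094 + (-8 + (-1580)² + 19*(-1580))) = -3147870*(-4919094 + (-8 + 2496400 - 30020)) = -3147870*(-4919094 + 2466372) = -3147870*(-2452722) = 7720850002140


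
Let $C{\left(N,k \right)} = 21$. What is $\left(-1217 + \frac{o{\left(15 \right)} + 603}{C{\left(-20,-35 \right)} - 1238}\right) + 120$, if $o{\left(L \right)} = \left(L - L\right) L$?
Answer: $- \frac{1335652}{1217} \approx -1097.5$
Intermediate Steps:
$o{\left(L \right)} = 0$ ($o{\left(L \right)} = 0 L = 0$)
$\left(-1217 + \frac{o{\left(15 \right)} + 603}{C{\left(-20,-35 \right)} - 1238}\right) + 120 = \left(-1217 + \frac{0 + 603}{21 - 1238}\right) + 120 = \left(-1217 + \frac{603}{-1217}\right) + 120 = \left(-1217 + 603 \left(- \frac{1}{1217}\right)\right) + 120 = \left(-1217 - \frac{603}{1217}\right) + 120 = - \frac{1481692}{1217} + 120 = - \frac{1335652}{1217}$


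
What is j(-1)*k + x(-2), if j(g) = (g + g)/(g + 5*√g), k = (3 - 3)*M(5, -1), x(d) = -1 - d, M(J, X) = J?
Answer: 1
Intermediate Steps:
k = 0 (k = (3 - 3)*5 = 0*5 = 0)
j(g) = 2*g/(g + 5*√g) (j(g) = (2*g)/(g + 5*√g) = 2*g/(g + 5*√g))
j(-1)*k + x(-2) = (2*(-1)/(-1 + 5*√(-1)))*0 + (-1 - 1*(-2)) = (2*(-1)/(-1 + 5*I))*0 + (-1 + 2) = (2*(-1)*((-1 - 5*I)/26))*0 + 1 = (1/13 + 5*I/13)*0 + 1 = 0 + 1 = 1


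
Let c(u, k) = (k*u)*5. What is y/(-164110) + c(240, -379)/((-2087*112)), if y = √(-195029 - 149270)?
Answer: 28425/14609 - I*√344299/164110 ≈ 1.9457 - 0.0035755*I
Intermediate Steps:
c(u, k) = 5*k*u
y = I*√344299 (y = √(-344299) = I*√344299 ≈ 586.77*I)
y/(-164110) + c(240, -379)/((-2087*112)) = (I*√344299)/(-164110) + (5*(-379)*240)/((-2087*112)) = (I*√344299)*(-1/164110) - 454800/(-233744) = -I*√344299/164110 - 454800*(-1/233744) = -I*√344299/164110 + 28425/14609 = 28425/14609 - I*√344299/164110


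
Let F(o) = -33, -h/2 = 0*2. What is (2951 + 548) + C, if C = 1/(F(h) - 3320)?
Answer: 11732146/3353 ≈ 3499.0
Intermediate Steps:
h = 0 (h = -0*2 = -2*0 = 0)
C = -1/3353 (C = 1/(-33 - 3320) = 1/(-3353) = -1/3353 ≈ -0.00029824)
(2951 + 548) + C = (2951 + 548) - 1/3353 = 3499 - 1/3353 = 11732146/3353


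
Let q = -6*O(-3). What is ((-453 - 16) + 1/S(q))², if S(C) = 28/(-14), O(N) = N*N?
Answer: 881721/4 ≈ 2.2043e+5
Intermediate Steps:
O(N) = N²
q = -54 (q = -6*(-3)² = -6*9 = -54)
S(C) = -2 (S(C) = 28*(-1/14) = -2)
((-453 - 16) + 1/S(q))² = ((-453 - 16) + 1/(-2))² = (-469 - ½)² = (-939/2)² = 881721/4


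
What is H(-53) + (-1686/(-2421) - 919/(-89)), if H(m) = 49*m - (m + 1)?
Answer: -181997884/71823 ≈ -2534.0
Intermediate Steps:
H(m) = -1 + 48*m (H(m) = 49*m - (1 + m) = 49*m + (-1 - m) = -1 + 48*m)
H(-53) + (-1686/(-2421) - 919/(-89)) = (-1 + 48*(-53)) + (-1686/(-2421) - 919/(-89)) = (-1 - 2544) + (-1686*(-1/2421) - 919*(-1/89)) = -2545 + (562/807 + 919/89) = -2545 + 791651/71823 = -181997884/71823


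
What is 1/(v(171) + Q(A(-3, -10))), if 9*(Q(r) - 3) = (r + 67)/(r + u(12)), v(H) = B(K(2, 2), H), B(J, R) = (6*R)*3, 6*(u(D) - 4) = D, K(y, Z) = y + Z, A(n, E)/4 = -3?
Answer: 54/166319 ≈ 0.00032468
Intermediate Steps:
A(n, E) = -12 (A(n, E) = 4*(-3) = -12)
K(y, Z) = Z + y
u(D) = 4 + D/6
B(J, R) = 18*R
v(H) = 18*H
Q(r) = 3 + (67 + r)/(9*(6 + r)) (Q(r) = 3 + ((r + 67)/(r + (4 + (⅙)*12)))/9 = 3 + ((67 + r)/(r + (4 + 2)))/9 = 3 + ((67 + r)/(r + 6))/9 = 3 + ((67 + r)/(6 + r))/9 = 3 + (67 + r)/(9*(6 + r)))
1/(v(171) + Q(A(-3, -10))) = 1/(18*171 + (229 + 28*(-12))/(9*(6 - 12))) = 1/(3078 + (⅑)*(229 - 336)/(-6)) = 1/(3078 + (⅑)*(-⅙)*(-107)) = 1/(3078 + 107/54) = 1/(166319/54) = 54/166319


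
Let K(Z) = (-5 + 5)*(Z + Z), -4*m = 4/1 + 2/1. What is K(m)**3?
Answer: 0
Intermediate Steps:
m = -3/2 (m = -(4/1 + 2/1)/4 = -(4*1 + 2*1)/4 = -(4 + 2)/4 = -1/4*6 = -3/2 ≈ -1.5000)
K(Z) = 0 (K(Z) = 0*(2*Z) = 0)
K(m)**3 = 0**3 = 0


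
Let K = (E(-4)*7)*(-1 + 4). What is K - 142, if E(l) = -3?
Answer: -205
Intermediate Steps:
K = -63 (K = (-3*7)*(-1 + 4) = -21*3 = -63)
K - 142 = -63 - 142 = -205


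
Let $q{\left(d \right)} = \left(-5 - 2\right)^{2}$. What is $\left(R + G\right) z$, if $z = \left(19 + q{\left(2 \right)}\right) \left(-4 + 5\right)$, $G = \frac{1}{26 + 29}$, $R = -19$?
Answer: $- \frac{70992}{55} \approx -1290.8$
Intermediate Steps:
$G = \frac{1}{55} \approx 0.018182$
$q{\left(d \right)} = 49$ ($q{\left(d \right)} = \left(-7\right)^{2} = 49$)
$z = 68$ ($z = \left(19 + 49\right) \left(-4 + 5\right) = 68 \cdot 1 = 68$)
$\left(R + G\right) z = \left(-19 + \frac{1}{55}\right) 68 = \left(- \frac{1044}{55}\right) 68 = - \frac{70992}{55}$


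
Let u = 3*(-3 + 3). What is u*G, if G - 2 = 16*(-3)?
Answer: 0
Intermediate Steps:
G = -46 (G = 2 + 16*(-3) = 2 - 48 = -46)
u = 0 (u = 3*0 = 0)
u*G = 0*(-46) = 0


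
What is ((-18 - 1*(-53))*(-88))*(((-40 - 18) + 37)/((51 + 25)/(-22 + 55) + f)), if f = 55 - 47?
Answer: 106722/17 ≈ 6277.8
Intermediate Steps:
f = 8
((-18 - 1*(-53))*(-88))*(((-40 - 18) + 37)/((51 + 25)/(-22 + 55) + f)) = ((-18 - 1*(-53))*(-88))*(((-40 - 18) + 37)/((51 + 25)/(-22 + 55) + 8)) = ((-18 + 53)*(-88))*((-58 + 37)/(76/33 + 8)) = (35*(-88))*(-21/(76*(1/33) + 8)) = -(-64680)/(76/33 + 8) = -(-64680)/340/33 = -(-64680)*33/340 = -3080*(-693/340) = 106722/17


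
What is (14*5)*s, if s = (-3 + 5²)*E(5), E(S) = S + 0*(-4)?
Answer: 7700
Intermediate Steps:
E(S) = S (E(S) = S + 0 = S)
s = 110 (s = (-3 + 5²)*5 = (-3 + 25)*5 = 22*5 = 110)
(14*5)*s = (14*5)*110 = 70*110 = 7700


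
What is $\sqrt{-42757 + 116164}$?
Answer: $\sqrt{73407} \approx 270.94$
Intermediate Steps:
$\sqrt{-42757 + 116164} = \sqrt{73407}$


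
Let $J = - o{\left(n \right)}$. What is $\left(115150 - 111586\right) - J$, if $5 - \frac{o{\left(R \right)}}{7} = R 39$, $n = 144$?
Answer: $-35713$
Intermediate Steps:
$o{\left(R \right)} = 35 - 273 R$ ($o{\left(R \right)} = 35 - 7 R 39 = 35 - 7 \cdot 39 R = 35 - 273 R$)
$J = 39277$ ($J = - (35 - 39312) = \left(-1\right) \left(-39277\right) = 39277$)
$\left(115150 - 111586\right) - J = \left(115150 - 111586\right) - 39277 = 3564 - 39277 = -35713$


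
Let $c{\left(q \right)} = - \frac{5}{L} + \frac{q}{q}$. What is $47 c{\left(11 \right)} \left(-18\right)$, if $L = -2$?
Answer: $-2961$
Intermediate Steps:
$c{\left(q \right)} = \frac{7}{2}$ ($c{\left(q \right)} = - \frac{5}{-2} + \frac{q}{q} = \left(-5\right) \left(- \frac{1}{2}\right) + 1 = \frac{5}{2} + 1 = \frac{7}{2}$)
$47 c{\left(11 \right)} \left(-18\right) = 47 \cdot \frac{7}{2} \left(-18\right) = \frac{329}{2} \left(-18\right) = -2961$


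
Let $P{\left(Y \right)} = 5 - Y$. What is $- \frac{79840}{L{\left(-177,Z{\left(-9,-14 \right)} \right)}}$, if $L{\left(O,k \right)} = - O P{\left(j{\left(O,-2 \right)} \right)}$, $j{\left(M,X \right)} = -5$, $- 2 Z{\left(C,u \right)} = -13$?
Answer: $- \frac{7984}{177} \approx -45.107$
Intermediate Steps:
$Z{\left(C,u \right)} = \frac{13}{2}$ ($Z{\left(C,u \right)} = \left(- \frac{1}{2}\right) \left(-13\right) = \frac{13}{2}$)
$L{\left(O,k \right)} = - 10 O$ ($L{\left(O,k \right)} = - O \left(5 - -5\right) = - O \left(5 + 5\right) = - O 10 = - 10 O$)
$- \frac{79840}{L{\left(-177,Z{\left(-9,-14 \right)} \right)}} = - \frac{79840}{\left(-10\right) \left(-177\right)} = - \frac{79840}{1770} = \left(-79840\right) \frac{1}{1770} = - \frac{7984}{177}$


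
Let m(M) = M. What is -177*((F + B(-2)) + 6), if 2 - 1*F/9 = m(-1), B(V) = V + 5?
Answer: -6372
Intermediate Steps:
B(V) = 5 + V
F = 27 (F = 18 - 9*(-1) = 18 + 9 = 27)
-177*((F + B(-2)) + 6) = -177*((27 + (5 - 2)) + 6) = -177*((27 + 3) + 6) = -177*(30 + 6) = -177*36 = -6372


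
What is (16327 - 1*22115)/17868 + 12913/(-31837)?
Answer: -103750510/142215879 ≈ -0.72953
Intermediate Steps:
(16327 - 1*22115)/17868 + 12913/(-31837) = (16327 - 22115)*(1/17868) + 12913*(-1/31837) = -5788*1/17868 - 12913/31837 = -1447/4467 - 12913/31837 = -103750510/142215879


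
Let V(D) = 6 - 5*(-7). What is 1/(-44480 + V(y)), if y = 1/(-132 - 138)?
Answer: -1/44439 ≈ -2.2503e-5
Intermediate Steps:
y = -1/270 (y = 1/(-270) = -1/270 ≈ -0.0037037)
V(D) = 41 (V(D) = 6 + 35 = 41)
1/(-44480 + V(y)) = 1/(-44480 + 41) = 1/(-44439) = -1/44439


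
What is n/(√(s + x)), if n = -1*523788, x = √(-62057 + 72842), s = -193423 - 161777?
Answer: 523788*I/√(355200 - √10785) ≈ 878.99*I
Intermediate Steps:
s = -355200
x = √10785 ≈ 103.85
n = -523788
n/(√(s + x)) = -523788/√(-355200 + √10785)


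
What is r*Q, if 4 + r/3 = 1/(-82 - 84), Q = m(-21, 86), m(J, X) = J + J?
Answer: 41895/83 ≈ 504.76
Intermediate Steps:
m(J, X) = 2*J
Q = -42 (Q = 2*(-21) = -42)
r = -1995/166 (r = -12 + 3/(-82 - 84) = -12 + 3/(-166) = -12 + 3*(-1/166) = -12 - 3/166 = -1995/166 ≈ -12.018)
r*Q = -1995/166*(-42) = 41895/83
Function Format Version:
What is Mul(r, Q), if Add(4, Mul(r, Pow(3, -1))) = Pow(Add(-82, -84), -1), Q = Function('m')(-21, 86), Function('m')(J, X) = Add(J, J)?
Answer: Rational(41895, 83) ≈ 504.76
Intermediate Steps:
Function('m')(J, X) = Mul(2, J)
Q = -42 (Q = Mul(2, -21) = -42)
r = Rational(-1995, 166) (r = Add(-12, Mul(3, Pow(Add(-82, -84), -1))) = Add(-12, Mul(3, Pow(-166, -1))) = Add(-12, Mul(3, Rational(-1, 166))) = Add(-12, Rational(-3, 166)) = Rational(-1995, 166) ≈ -12.018)
Mul(r, Q) = Mul(Rational(-1995, 166), -42) = Rational(41895, 83)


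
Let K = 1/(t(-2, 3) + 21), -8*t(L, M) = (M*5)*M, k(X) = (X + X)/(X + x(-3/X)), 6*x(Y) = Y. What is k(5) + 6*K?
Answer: 4884/2009 ≈ 2.4311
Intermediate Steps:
x(Y) = Y/6
k(X) = 2*X/(X - 1/(2*X)) (k(X) = (X + X)/(X + (-3/X)/6) = (2*X)/(X - 1/(2*X)) = 2*X/(X - 1/(2*X)))
t(L, M) = -5*M²/8 (t(L, M) = -M*5*M/8 = -5*M*M/8 = -5*M²/8)
K = 8/123 (K = 1/(-5/8*3² + 21) = 1/(-5/8*9 + 21) = 1/(-45/8 + 21) = 1/(123/8) = 8/123 ≈ 0.065041)
k(5) + 6*K = 4*5²/(-1 + 2*5²) + 6*(8/123) = 4*25/(-1 + 2*25) + 16/41 = 4*25/(-1 + 50) + 16/41 = 4*25/49 + 16/41 = 4*25*(1/49) + 16/41 = 100/49 + 16/41 = 4884/2009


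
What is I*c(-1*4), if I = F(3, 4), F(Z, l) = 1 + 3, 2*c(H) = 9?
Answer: 18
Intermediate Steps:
c(H) = 9/2 (c(H) = (½)*9 = 9/2)
F(Z, l) = 4
I = 4
I*c(-1*4) = 4*(9/2) = 18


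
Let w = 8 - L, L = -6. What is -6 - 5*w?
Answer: -76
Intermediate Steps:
w = 14 (w = 8 - 1*(-6) = 8 + 6 = 14)
-6 - 5*w = -6 - 5*14 = -6 - 70 = -76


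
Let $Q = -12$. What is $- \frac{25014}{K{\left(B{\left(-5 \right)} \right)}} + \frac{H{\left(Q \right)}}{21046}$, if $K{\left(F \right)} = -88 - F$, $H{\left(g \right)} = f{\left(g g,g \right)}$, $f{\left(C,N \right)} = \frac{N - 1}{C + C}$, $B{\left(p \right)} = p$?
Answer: $\frac{151616056393}{503083584} \approx 301.37$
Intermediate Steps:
$f{\left(C,N \right)} = \frac{-1 + N}{2 C}$
$H{\left(g \right)} = \frac{-1 + g}{2 g^{2}}$ ($H{\left(g \right)} = \frac{-1 + g}{2 g g} = \frac{-1 + g}{2 g^{2}}$)
$- \frac{25014}{K{\left(B{\left(-5 \right)} \right)}} + \frac{H{\left(Q \right)}}{21046} = - \frac{25014}{-88 - -5} + \frac{\frac{1}{2} \cdot \frac{1}{144} \left(-1 - 12\right)}{21046} = - \frac{25014}{-88 + 5} + \frac{1}{2} \cdot \frac{1}{144} \left(-13\right) \frac{1}{21046} = - \frac{25014}{-83} - \frac{13}{6061248} = \left(-25014\right) \left(- \frac{1}{83}\right) - \frac{13}{6061248} = \frac{25014}{83} - \frac{13}{6061248} = \frac{151616056393}{503083584}$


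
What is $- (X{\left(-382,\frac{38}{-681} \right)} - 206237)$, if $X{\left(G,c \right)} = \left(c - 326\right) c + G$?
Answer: $\frac{95813396387}{463761} \approx 2.066 \cdot 10^{5}$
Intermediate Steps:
$X{\left(G,c \right)} = G + c \left(-326 + c\right)$ ($X{\left(G,c \right)} = \left(-326 + c\right) c + G = c \left(-326 + c\right) + G = G + c \left(-326 + c\right)$)
$- (X{\left(-382,\frac{38}{-681} \right)} - 206237) = - (\left(-382 + \left(\frac{38}{-681}\right)^{2} - 326 \frac{38}{-681}\right) - 206237) = - (\left(-382 + \left(38 \left(- \frac{1}{681}\right)\right)^{2} - 326 \cdot 38 \left(- \frac{1}{681}\right)\right) - 206237) = - (\left(-382 + \left(- \frac{38}{681}\right)^{2} - - \frac{12388}{681}\right) - 206237) = - (\left(-382 + \frac{1444}{463761} + \frac{12388}{681}\right) - 206237) = - (- \frac{168719030}{463761} - 206237) = \left(-1\right) \left(- \frac{95813396387}{463761}\right) = \frac{95813396387}{463761}$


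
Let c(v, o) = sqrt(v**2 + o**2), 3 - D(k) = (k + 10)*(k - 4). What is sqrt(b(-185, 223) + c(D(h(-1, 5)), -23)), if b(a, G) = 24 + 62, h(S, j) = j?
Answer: sqrt(86 + sqrt(673)) ≈ 10.580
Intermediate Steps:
b(a, G) = 86
D(k) = 3 - (-4 + k)*(10 + k) (D(k) = 3 - (k + 10)*(k - 4) = 3 - (10 + k)*(-4 + k) = 3 - (-4 + k)*(10 + k))
c(v, o) = sqrt(o**2 + v**2)
sqrt(b(-185, 223) + c(D(h(-1, 5)), -23)) = sqrt(86 + sqrt((-23)**2 + (43 - 1*5**2 - 6*5)**2)) = sqrt(86 + sqrt(529 + (43 - 1*25 - 30)**2)) = sqrt(86 + sqrt(529 + (43 - 25 - 30)**2)) = sqrt(86 + sqrt(529 + (-12)**2)) = sqrt(86 + sqrt(529 + 144)) = sqrt(86 + sqrt(673))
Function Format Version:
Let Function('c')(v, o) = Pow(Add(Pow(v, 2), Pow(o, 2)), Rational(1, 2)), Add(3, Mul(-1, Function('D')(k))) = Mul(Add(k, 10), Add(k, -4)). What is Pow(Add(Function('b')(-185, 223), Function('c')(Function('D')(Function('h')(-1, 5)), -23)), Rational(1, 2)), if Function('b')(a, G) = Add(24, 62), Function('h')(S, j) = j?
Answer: Pow(Add(86, Pow(673, Rational(1, 2))), Rational(1, 2)) ≈ 10.580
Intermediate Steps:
Function('b')(a, G) = 86
Function('D')(k) = Add(3, Mul(-1, Add(-4, k), Add(10, k))) (Function('D')(k) = Add(3, Mul(-1, Mul(Add(k, 10), Add(k, -4)))) = Add(3, Mul(-1, Mul(Add(10, k), Add(-4, k)))) = Add(3, Mul(-1, Mul(Add(-4, k), Add(10, k)))) = Add(3, Mul(-1, Add(-4, k), Add(10, k))))
Function('c')(v, o) = Pow(Add(Pow(o, 2), Pow(v, 2)), Rational(1, 2))
Pow(Add(Function('b')(-185, 223), Function('c')(Function('D')(Function('h')(-1, 5)), -23)), Rational(1, 2)) = Pow(Add(86, Pow(Add(Pow(-23, 2), Pow(Add(43, Mul(-1, Pow(5, 2)), Mul(-6, 5)), 2)), Rational(1, 2))), Rational(1, 2)) = Pow(Add(86, Pow(Add(529, Pow(Add(43, Mul(-1, 25), -30), 2)), Rational(1, 2))), Rational(1, 2)) = Pow(Add(86, Pow(Add(529, Pow(Add(43, -25, -30), 2)), Rational(1, 2))), Rational(1, 2)) = Pow(Add(86, Pow(Add(529, Pow(-12, 2)), Rational(1, 2))), Rational(1, 2)) = Pow(Add(86, Pow(Add(529, 144), Rational(1, 2))), Rational(1, 2)) = Pow(Add(86, Pow(673, Rational(1, 2))), Rational(1, 2))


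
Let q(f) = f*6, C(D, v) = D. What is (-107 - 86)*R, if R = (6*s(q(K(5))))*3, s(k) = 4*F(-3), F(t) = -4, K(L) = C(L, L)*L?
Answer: 55584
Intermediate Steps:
K(L) = L² (K(L) = L*L = L²)
q(f) = 6*f
s(k) = -16 (s(k) = 4*(-4) = -16)
R = -288 (R = (6*(-16))*3 = -96*3 = -288)
(-107 - 86)*R = (-107 - 86)*(-288) = -193*(-288) = 55584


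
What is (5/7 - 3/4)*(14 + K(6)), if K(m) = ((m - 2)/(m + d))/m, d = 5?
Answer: -116/231 ≈ -0.50216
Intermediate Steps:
K(m) = (-2 + m)/(m*(5 + m)) (K(m) = ((m - 2)/(m + 5))/m = ((-2 + m)/(5 + m))/m = (-2 + m)/(m*(5 + m)))
(5/7 - 3/4)*(14 + K(6)) = (5/7 - 3/4)*(14 + (-2 + 6)/(6*(5 + 6))) = (5*(1/7) - 3*1/4)*(14 + (1/6)*4/11) = (5/7 - 3/4)*(14 + (1/6)*(1/11)*4) = -(14 + 2/33)/28 = -1/28*464/33 = -116/231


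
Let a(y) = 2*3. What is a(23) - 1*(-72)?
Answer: 78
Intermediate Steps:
a(y) = 6
a(23) - 1*(-72) = 6 - 1*(-72) = 6 + 72 = 78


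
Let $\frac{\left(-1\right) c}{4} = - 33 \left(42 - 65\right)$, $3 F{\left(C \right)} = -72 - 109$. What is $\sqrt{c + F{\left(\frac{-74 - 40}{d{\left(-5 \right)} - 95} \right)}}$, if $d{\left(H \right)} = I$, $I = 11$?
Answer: $\frac{i \sqrt{27867}}{3} \approx 55.645 i$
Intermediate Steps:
$d{\left(H \right)} = 11$
$F{\left(C \right)} = - \frac{181}{3}$ ($F{\left(C \right)} = \frac{-72 - 109}{3} = \frac{1}{3} \left(-181\right) = - \frac{181}{3}$)
$c = -3036$ ($c = - 4 \left(- 33 \left(42 - 65\right)\right) = - 4 \left(\left(-33\right) \left(-23\right)\right) = \left(-4\right) 759 = -3036$)
$\sqrt{c + F{\left(\frac{-74 - 40}{d{\left(-5 \right)} - 95} \right)}} = \sqrt{-3036 - \frac{181}{3}} = \sqrt{- \frac{9289}{3}} = \frac{i \sqrt{27867}}{3}$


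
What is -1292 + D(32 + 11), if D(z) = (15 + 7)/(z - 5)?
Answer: -24537/19 ≈ -1291.4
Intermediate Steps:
D(z) = 22/(-5 + z)
-1292 + D(32 + 11) = -1292 + 22/(-5 + (32 + 11)) = -1292 + 22/(-5 + 43) = -1292 + 22/38 = -1292 + 22*(1/38) = -1292 + 11/19 = -24537/19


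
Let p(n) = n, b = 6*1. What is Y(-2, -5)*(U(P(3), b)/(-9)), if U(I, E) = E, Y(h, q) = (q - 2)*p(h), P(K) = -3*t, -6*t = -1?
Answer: -28/3 ≈ -9.3333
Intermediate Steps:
t = ⅙ (t = -⅙*(-1) = ⅙ ≈ 0.16667)
b = 6
P(K) = -½ (P(K) = -3*⅙ = -½)
Y(h, q) = h*(-2 + q) (Y(h, q) = (q - 2)*h = (-2 + q)*h = h*(-2 + q))
Y(-2, -5)*(U(P(3), b)/(-9)) = (-2*(-2 - 5))*(6/(-9)) = (-2*(-7))*(6*(-⅑)) = 14*(-⅔) = -28/3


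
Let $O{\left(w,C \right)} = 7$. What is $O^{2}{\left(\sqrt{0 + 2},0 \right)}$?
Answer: $49$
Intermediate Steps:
$O^{2}{\left(\sqrt{0 + 2},0 \right)} = 7^{2} = 49$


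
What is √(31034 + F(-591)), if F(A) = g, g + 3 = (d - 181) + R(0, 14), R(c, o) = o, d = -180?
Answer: 2*√7671 ≈ 175.17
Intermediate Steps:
g = -350 (g = -3 + ((-180 - 181) + 14) = -3 + (-361 + 14) = -3 - 347 = -350)
F(A) = -350
√(31034 + F(-591)) = √(31034 - 350) = √30684 = 2*√7671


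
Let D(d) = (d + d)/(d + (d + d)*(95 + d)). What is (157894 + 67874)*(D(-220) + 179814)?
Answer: 3369488363104/83 ≈ 4.0596e+10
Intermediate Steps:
D(d) = 2*d/(d + 2*d*(95 + d)) (D(d) = (2*d)/(d + (2*d)*(95 + d)) = (2*d)/(d + 2*d*(95 + d)) = 2*d/(d + 2*d*(95 + d)))
(157894 + 67874)*(D(-220) + 179814) = (157894 + 67874)*(2/(191 + 2*(-220)) + 179814) = 225768*(2/(191 - 440) + 179814) = 225768*(2/(-249) + 179814) = 225768*(2*(-1/249) + 179814) = 225768*(-2/249 + 179814) = 225768*(44773684/249) = 3369488363104/83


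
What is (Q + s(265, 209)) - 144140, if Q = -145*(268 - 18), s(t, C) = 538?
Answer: -179852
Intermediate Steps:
Q = -36250 (Q = -145*250 = -36250)
(Q + s(265, 209)) - 144140 = (-36250 + 538) - 144140 = -35712 - 144140 = -179852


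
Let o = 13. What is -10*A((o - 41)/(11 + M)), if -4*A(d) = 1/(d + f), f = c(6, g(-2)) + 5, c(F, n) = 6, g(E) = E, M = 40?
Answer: 255/1066 ≈ 0.23921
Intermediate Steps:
f = 11 (f = 6 + 5 = 11)
A(d) = -1/(4*(11 + d)) (A(d) = -1/(4*(d + 11)) = -1/(4*(11 + d)))
-10*A((o - 41)/(11 + M)) = -(-10)/(44 + 4*((13 - 41)/(11 + 40))) = -(-10)/(44 + 4*(-28/51)) = -(-10)/(44 - 112/51) = -(-10)/2132/51 = -(-10)*51/2132 = -10*(-51/2132) = 255/1066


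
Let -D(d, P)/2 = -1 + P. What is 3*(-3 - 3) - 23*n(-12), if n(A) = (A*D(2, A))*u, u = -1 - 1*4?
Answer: -35898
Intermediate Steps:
D(d, P) = 2 - 2*P (D(d, P) = -2*(-1 + P) = 2 - 2*P)
u = -5 (u = -1 - 4 = -5)
n(A) = -5*A*(2 - 2*A) (n(A) = (A*(2 - 2*A))*(-5) = -5*A*(2 - 2*A))
3*(-3 - 3) - 23*n(-12) = 3*(-3 - 3) - 230*(-12)*(-1 - 12) = 3*(-6) - 230*(-12)*(-13) = -18 - 23*1560 = -18 - 35880 = -35898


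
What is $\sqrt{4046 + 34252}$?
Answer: $\sqrt{38298} \approx 195.7$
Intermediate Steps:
$\sqrt{4046 + 34252} = \sqrt{38298}$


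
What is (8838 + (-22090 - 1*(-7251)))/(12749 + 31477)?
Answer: -6001/44226 ≈ -0.13569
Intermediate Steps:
(8838 + (-22090 - 1*(-7251)))/(12749 + 31477) = (8838 + (-22090 + 7251))/44226 = (8838 - 14839)*(1/44226) = -6001*1/44226 = -6001/44226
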